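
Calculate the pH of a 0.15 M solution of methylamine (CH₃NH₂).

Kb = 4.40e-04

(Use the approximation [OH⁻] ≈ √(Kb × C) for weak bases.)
pH = 11.91

[OH⁻] = √(Kb × C) = √(4.40e-04 × 0.15) = 8.1240e-03. pOH = 2.09, pH = 14 - pOH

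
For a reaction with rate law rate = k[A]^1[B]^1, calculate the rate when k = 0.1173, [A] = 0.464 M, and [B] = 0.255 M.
0.01388 M/s

rate = k·[A]^1·[B]^1 = 0.1173·(0.464)^1·(0.255)^1 = 0.1173·0.464·0.255 = 0.01388 M/s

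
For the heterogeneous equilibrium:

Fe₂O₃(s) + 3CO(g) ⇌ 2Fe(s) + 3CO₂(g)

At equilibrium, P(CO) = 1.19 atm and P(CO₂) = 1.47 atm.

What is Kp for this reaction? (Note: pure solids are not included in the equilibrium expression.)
K_p = 1.885

Solids (Fe₂O₃, Fe) are excluded.
Kp = P(CO₂)³/P(CO)³ = (1.47)³/(1.19)³ = 3.177/1.685 = 1.885.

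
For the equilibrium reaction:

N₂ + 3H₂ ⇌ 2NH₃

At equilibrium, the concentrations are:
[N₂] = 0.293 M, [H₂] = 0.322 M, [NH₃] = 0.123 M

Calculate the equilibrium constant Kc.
K_c = 1.5466

Kc = ([NH₃]^2) / ([N₂] × [H₂]^3)
   = ((0.123)^2) / ((0.293)·(0.322)^3)
   = 0.015129 / 0.0097822 = 1.5466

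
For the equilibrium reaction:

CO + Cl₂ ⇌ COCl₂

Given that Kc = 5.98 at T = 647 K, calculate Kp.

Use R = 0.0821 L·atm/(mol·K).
K_p = 0.1126

Δn = (moles gaseous products) − (moles gaseous reactants) = -1
T = 647 K; RT = 0.0821 × 647 = 53.1187
Kp = Kc·(RT)^Δn = 5.98 × (53.1187)^-1 = 5.98 × 0.0188258 = 0.1126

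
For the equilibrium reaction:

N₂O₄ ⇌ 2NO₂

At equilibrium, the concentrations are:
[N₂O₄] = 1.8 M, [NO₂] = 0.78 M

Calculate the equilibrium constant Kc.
K_c = 0.3380

Kc = ([NO₂]^2) / ([N₂O₄])
   = ((0.78)^2) / ((1.8))
   = 0.6084 / 1.8 = 0.3380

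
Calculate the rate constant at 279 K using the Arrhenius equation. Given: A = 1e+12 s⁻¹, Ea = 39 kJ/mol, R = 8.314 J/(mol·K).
4.99e+04 s⁻¹

k = A·exp(-Ea/(R·T)) = 1e+12·exp(-39000/(8.314·279)) = 1e+12·exp(-16.8132) = 1e+12·4.9902e-08 = 4.99e+04 s⁻¹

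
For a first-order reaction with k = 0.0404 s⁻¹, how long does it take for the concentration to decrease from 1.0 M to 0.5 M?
17.16 s

From ln[A] = ln[A]₀ - k·t: t = ln([A]₀/[A])/k = ln(1.0/0.5)/0.0404 = ln(2.0000)/0.0404 = 0.6931/0.0404 = 17.16 s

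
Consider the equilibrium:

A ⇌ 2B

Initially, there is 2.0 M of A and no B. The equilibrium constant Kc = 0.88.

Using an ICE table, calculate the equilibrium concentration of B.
[B] = 1.125 M

ICE: [A] = 2.0 − x, [B] = 2x.
Kc = (2x)²/(2.0 − x) = 0.88 ⇒ 4x² + 0.88x − 1.76 = 0.
x = (−0.88 + √(0.88² + 4·4·1.76))/(2·4) = (−0.88 + √28.934)/8 = 0.56238.
[B] = 2x = 1.125 M.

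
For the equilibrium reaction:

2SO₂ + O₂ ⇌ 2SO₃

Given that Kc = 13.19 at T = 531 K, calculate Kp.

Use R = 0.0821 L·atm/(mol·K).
K_p = 0.3026

Δn = (moles gaseous products) − (moles gaseous reactants) = -1
T = 531 K; RT = 0.0821 × 531 = 43.5951
Kp = Kc·(RT)^Δn = 13.19 × (43.5951)^-1 = 13.19 × 0.0229384 = 0.3026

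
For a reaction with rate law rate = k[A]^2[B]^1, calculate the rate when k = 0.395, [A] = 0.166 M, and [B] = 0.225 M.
0.002449 M/s

rate = k·[A]^2·[B]^1 = 0.395·(0.166)^2·(0.225)^1 = 0.395·0.027556·0.225 = 0.002449 M/s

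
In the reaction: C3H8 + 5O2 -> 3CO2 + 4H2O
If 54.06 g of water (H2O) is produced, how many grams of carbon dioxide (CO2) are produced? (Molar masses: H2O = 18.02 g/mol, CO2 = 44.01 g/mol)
Moles of H2O = 54.06 g ÷ 18.02 g/mol = 3 mol
Mole ratio: 3 mol CO2 / 4 mol H2O
Moles of CO2 = 3 × (3/4) = 2.25 mol
Mass of CO2 = 2.25 mol × 44.01 g/mol = 99.02 g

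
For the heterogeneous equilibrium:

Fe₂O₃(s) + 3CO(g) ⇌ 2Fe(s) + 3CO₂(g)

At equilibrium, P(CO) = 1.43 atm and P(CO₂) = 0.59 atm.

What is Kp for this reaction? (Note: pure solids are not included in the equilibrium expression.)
K_p = 0.070

Solids (Fe₂O₃, Fe) are excluded.
Kp = P(CO₂)³/P(CO)³ = (0.59)³/(1.43)³ = 0.2054/2.924 = 0.070.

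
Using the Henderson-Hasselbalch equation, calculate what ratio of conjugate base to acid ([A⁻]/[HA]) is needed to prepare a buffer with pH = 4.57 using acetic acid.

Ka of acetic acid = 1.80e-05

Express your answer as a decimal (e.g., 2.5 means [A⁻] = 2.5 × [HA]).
[A⁻]/[HA] = 0.669

pKa = −log(1.80e-05) = 4.7447. pH = pKa + log([A⁻]/[HA]). 4.57 = 4.7447 + log(ratio). log(ratio) = 4.57 − 4.7447 = -0.1747. ratio = 10^(-0.1747) = 0.669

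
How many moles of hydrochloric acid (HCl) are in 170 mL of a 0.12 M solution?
Moles = Molarity × Volume (L)
Moles = 0.12 M × 0.17 L = 0.0204 mol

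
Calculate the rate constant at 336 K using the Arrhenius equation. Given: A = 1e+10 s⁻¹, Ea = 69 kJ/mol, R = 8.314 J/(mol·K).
1.87e-01 s⁻¹

k = A·exp(-Ea/(R·T)) = 1e+10·exp(-69000/(8.314·336)) = 1e+10·exp(-24.7002) = 1e+10·1.8744e-11 = 1.87e-01 s⁻¹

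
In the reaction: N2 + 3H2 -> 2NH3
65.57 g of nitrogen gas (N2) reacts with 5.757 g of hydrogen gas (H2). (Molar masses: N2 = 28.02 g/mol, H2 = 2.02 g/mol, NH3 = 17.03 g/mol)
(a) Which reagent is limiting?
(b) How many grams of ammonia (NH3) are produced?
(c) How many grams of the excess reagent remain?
(a) H2, (b) 32.36 g, (c) 38.95 g

Moles of N2 = 65.57 g ÷ 28.02 g/mol = 2.34011 mol
Moles of H2 = 5.757 g ÷ 2.02 g/mol = 2.85 mol
Moles ÷ coefficient: N2: 2.34011/1 = 2.34, H2: 2.85/3 = 0.95
(a) H2 has the smaller value, so H2 is the limiting reagent.
(b) Moles of NH3 = 2.85 mol H2 × (2/3) = 1.9 mol; mass = 1.9 mol × 17.03 g/mol = 32.36 g
(c) N2 consumed = 2.85 × (1/3) = 0.95 mol; remaining = 2.34011 − 0.95 = 1.39011 mol; mass = 1.39011 mol × 28.02 g/mol = 38.95 g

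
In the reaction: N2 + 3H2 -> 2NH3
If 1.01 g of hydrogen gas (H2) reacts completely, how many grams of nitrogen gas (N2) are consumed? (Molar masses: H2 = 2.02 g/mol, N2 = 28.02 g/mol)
Moles of H2 = 1.01 g ÷ 2.02 g/mol = 0.5 mol
Mole ratio: 1 mol N2 / 3 mol H2
Moles of N2 = 0.5 × (1/3) = 0.166667 mol
Mass of N2 = 0.166667 mol × 28.02 g/mol = 4.67 g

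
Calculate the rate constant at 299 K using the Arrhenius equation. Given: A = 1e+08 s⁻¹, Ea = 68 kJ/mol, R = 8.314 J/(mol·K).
1.32e-04 s⁻¹

k = A·exp(-Ea/(R·T)) = 1e+08·exp(-68000/(8.314·299)) = 1e+08·exp(-27.3544) = 1e+08·1.3186e-12 = 1.32e-04 s⁻¹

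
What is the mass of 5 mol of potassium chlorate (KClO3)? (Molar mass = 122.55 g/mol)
Mass = 5 mol × 122.55 g/mol = 612.8 g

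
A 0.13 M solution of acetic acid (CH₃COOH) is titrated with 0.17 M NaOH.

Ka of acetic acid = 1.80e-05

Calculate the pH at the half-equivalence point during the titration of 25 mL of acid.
pH = pKa = 4.74

At the half-equivalence point, [HA] = [A⁻], so by Henderson–Hasselbalch pH = pKa + log(1) = pKa.
pKa = −log(1.80e-05) = 4.74.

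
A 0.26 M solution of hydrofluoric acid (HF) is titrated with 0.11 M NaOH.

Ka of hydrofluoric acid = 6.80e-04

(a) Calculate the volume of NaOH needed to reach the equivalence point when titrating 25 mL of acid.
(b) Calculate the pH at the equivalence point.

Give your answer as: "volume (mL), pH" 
V = 59.1 mL, pH = 8.03

(a) At equivalence: moles acid = moles base.
moles acid = 0.26 × 0.025 = 0.0065 mol; V_NaOH = 0.0065/0.11 = 0.05909 L = 59.1 mL.
(b) At equivalence, all acid → conjugate base A⁻ at [A⁻] = 0.0065/0.08409 = 0.0773 M.
Kb = Kw/Ka = 1.0e-14/6.80e-04 = 1.471e-11; [OH⁻] = √(Kb·[A⁻]) = 1.066e-06; pOH = 5.97; pH = 14 − pOH = 8.03.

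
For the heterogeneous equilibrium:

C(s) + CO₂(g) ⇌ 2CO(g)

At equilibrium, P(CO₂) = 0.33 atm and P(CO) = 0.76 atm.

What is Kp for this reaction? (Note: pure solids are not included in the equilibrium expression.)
K_p = 1.750

Solid C is excluded.
Kp = P(CO)²/P(CO₂) = (0.76)²/0.33 = 0.5776/0.33 = 1.750.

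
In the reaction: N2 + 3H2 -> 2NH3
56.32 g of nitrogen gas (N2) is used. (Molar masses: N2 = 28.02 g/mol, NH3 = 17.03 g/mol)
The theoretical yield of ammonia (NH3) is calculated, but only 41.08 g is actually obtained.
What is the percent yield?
Moles of N2 = 56.32 g ÷ 28.02 g/mol = 2.00999 mol
Mole ratio: 2 mol NH3 / 1 mol N2
Moles of NH3 = 2.00999 × (2/1) = 4.01999 mol
Theoretical yield = 4.01999 mol × 17.03 g/mol = 68.46 g
Actual yield = 41.08 g
Percent yield = (41.08 / 68.46) × 100% = 60.0%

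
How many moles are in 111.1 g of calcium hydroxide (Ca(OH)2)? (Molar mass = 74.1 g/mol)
Moles = 111.1 g ÷ 74.1 g/mol = 1.499 mol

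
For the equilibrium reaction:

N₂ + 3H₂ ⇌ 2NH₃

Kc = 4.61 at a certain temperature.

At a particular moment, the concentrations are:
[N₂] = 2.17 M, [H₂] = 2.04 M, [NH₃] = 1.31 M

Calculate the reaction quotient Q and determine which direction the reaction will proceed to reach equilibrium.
Q = 0.093, Q < K, reaction proceeds forward (toward products)

Q = ([NH₃]^2) / ([N₂] × [H₂]^3)
  = ((1.31)^2) / ((2.17)·(2.04)^3) = 1.7161/18.423 = 0.09315
Since Q = 0.09315 < Kc = 4.61, the reaction proceeds forward (toward products) to reach equilibrium.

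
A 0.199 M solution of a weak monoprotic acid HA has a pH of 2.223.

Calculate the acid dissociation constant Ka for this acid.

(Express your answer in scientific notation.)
K_a = 1.86e-04

[H⁺] = 10^(−pH) = 10^(−2.223) = 5.984e-03 M. For HA ⇌ H⁺ + A⁻, Ka = x²/(C − x) = (5.984e-03)²/(0.199 − 5.984e-03) = 1.86e-04.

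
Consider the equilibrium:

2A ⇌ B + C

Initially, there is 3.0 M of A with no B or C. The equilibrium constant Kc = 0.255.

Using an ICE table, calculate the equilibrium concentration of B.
[B] = 0.754 M

ICE: [A] = 3.0 − 2x, [B] = [C] = x.
Kc = x²/(3.0 − 2x)² = 0.255 ⇒ √Kc = x/(3.0 − 2x).
x = √0.255·3.0/(1 + 2√0.255) = 0.50498·3.0/2.01 = 0.75371.
[B] = x = 0.754 M.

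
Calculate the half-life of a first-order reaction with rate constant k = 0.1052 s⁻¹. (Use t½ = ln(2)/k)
6.59 s

t½ = ln(2)/k = 0.6931/0.1052 = 6.59 s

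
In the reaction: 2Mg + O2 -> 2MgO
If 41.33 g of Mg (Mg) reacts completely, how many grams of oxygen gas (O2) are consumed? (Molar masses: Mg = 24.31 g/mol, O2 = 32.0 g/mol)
Moles of Mg = 41.33 g ÷ 24.31 g/mol = 1.70012 mol
Mole ratio: 1 mol O2 / 2 mol Mg
Moles of O2 = 1.70012 × (1/2) = 0.850062 mol
Mass of O2 = 0.850062 mol × 32.0 g/mol = 27.2 g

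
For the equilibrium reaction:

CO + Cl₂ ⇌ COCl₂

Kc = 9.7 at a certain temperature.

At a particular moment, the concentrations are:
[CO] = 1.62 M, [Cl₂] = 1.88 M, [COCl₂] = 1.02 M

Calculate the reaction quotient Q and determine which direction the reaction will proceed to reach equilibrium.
Q = 0.335, Q < K, reaction proceeds forward (toward products)

Q = ([COCl₂]) / ([CO] × [Cl₂])
  = ((1.02)) / ((1.62)·(1.88)) = 1.02/3.0456 = 0.3349
Since Q = 0.3349 < Kc = 9.7, the reaction proceeds forward (toward products) to reach equilibrium.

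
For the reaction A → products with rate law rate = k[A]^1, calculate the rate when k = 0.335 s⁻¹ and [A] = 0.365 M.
0.1223 M/s

rate = k·[A]^1 = 0.335·(0.365)^1 = 0.335·0.365 = 0.1223 M/s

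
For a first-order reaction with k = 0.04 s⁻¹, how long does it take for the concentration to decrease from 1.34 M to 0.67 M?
17.33 s

From ln[A] = ln[A]₀ - k·t: t = ln([A]₀/[A])/k = ln(1.34/0.67)/0.04 = ln(2.0000)/0.04 = 0.6931/0.04 = 17.33 s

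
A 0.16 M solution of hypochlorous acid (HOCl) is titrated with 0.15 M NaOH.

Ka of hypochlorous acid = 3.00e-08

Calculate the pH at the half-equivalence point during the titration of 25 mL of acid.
pH = pKa = 7.52

At the half-equivalence point, [HA] = [A⁻], so by Henderson–Hasselbalch pH = pKa + log(1) = pKa.
pKa = −log(3.00e-08) = 7.52.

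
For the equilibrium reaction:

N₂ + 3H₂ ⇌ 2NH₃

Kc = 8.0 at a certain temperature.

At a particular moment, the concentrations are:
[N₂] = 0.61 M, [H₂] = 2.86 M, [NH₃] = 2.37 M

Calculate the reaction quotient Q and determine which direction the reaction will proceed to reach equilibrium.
Q = 0.394, Q < K, reaction proceeds forward (toward products)

Q = ([NH₃]^2) / ([N₂] × [H₂]^3)
  = ((2.37)^2) / ((0.61)·(2.86)^3) = 5.6169/14.27 = 0.3936
Since Q = 0.3936 < Kc = 8.0, the reaction proceeds forward (toward products) to reach equilibrium.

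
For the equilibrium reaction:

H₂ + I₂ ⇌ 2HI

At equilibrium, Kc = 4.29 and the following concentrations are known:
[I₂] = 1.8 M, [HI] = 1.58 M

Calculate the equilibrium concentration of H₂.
[H₂] = 0.3233 M

Kc = ([HI]^2) / ([H₂] × [I₂]) = 4.29
[H₂]^1 = (product terms)/(Kc · other reactant terms) = 2.4964 / (4.29 · 1.8) = 0.32328
[H₂] = 0.3233 M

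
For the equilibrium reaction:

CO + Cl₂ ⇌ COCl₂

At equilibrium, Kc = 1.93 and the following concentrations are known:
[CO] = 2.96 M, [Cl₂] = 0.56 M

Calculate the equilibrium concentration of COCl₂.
[COCl₂] = 3.1992 M

Kc = ([COCl₂]) / ([CO] × [Cl₂]) = 1.93
[COCl₂]^1 = Kc · (reactant terms)/(other product terms) = 1.93 · 1.6576 / 1 = 3.1992
[COCl₂] = 3.1992 M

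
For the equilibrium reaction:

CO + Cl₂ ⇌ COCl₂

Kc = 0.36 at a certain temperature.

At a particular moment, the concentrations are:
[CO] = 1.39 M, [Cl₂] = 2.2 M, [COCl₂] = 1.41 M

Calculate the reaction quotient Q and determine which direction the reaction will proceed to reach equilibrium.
Q = 0.461, Q > K, reaction proceeds reverse (toward reactants)

Q = ([COCl₂]) / ([CO] × [Cl₂])
  = ((1.41)) / ((1.39)·(2.2)) = 1.41/3.058 = 0.4611
Since Q = 0.4611 > Kc = 0.36, the reaction proceeds reverse (toward reactants) to reach equilibrium.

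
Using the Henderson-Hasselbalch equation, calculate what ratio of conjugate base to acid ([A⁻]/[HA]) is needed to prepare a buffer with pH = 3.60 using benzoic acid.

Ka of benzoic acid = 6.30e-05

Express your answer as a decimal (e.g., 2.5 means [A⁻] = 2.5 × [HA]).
[A⁻]/[HA] = 0.251

pKa = −log(6.30e-05) = 4.2007. pH = pKa + log([A⁻]/[HA]). 3.60 = 4.2007 + log(ratio). log(ratio) = 3.60 − 4.2007 = -0.6007. ratio = 10^(-0.6007) = 0.251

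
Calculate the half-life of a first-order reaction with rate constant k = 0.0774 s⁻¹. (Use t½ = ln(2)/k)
8.96 s

t½ = ln(2)/k = 0.6931/0.0774 = 8.96 s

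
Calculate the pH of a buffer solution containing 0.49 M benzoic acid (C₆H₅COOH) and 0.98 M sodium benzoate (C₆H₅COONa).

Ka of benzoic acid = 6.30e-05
pH = 4.50

pKa = -log(6.30e-05) = 4.20. pH = pKa + log([A⁻]/[HA]) = 4.20 + log(0.98/0.49)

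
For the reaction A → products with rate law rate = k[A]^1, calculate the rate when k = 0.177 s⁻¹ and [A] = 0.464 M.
0.08213 M/s

rate = k·[A]^1 = 0.177·(0.464)^1 = 0.177·0.464 = 0.08213 M/s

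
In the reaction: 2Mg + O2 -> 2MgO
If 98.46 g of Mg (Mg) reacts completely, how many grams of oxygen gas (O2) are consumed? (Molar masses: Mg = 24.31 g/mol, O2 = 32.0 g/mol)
Moles of Mg = 98.46 g ÷ 24.31 g/mol = 4.05019 mol
Mole ratio: 1 mol O2 / 2 mol Mg
Moles of O2 = 4.05019 × (1/2) = 2.02509 mol
Mass of O2 = 2.02509 mol × 32.0 g/mol = 64.8 g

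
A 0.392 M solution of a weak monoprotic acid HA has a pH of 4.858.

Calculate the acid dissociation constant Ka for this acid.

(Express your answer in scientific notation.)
K_a = 4.91e-10

[H⁺] = 10^(−pH) = 10^(−4.858) = 1.387e-05 M. For HA ⇌ H⁺ + A⁻, Ka = x²/(C − x) = (1.387e-05)²/(0.392 − 1.387e-05) = 4.91e-10.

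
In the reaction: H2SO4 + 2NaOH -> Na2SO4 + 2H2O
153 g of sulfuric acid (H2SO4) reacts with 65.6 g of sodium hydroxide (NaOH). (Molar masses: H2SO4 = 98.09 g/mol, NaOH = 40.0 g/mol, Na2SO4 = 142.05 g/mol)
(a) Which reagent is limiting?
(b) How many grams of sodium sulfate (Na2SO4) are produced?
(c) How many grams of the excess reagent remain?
(a) NaOH, (b) 116.5 g, (c) 72.57 g

Moles of H2SO4 = 153 g ÷ 98.09 g/mol = 1.55979 mol
Moles of NaOH = 65.6 g ÷ 40.0 g/mol = 1.64 mol
Moles ÷ coefficient: H2SO4: 1.55979/1 = 1.56, NaOH: 1.64/2 = 0.82
(a) NaOH has the smaller value, so NaOH is the limiting reagent.
(b) Moles of Na2SO4 = 1.64 mol NaOH × (1/2) = 0.82 mol; mass = 0.82 mol × 142.05 g/mol = 116.5 g
(c) H2SO4 consumed = 1.64 × (1/2) = 0.82 mol; remaining = 1.55979 − 0.82 = 0.739792 mol; mass = 0.739792 mol × 98.09 g/mol = 72.57 g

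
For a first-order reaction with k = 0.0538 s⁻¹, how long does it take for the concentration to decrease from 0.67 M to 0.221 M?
20.62 s

From ln[A] = ln[A]₀ - k·t: t = ln([A]₀/[A])/k = ln(0.67/0.221)/0.0538 = ln(3.0317)/0.0538 = 1.1091/0.0538 = 20.62 s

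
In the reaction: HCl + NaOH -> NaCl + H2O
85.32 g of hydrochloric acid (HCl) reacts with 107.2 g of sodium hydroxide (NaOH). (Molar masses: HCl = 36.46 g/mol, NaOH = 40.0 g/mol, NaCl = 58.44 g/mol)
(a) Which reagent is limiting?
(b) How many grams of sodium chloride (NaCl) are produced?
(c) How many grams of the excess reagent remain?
(a) HCl, (b) 136.8 g, (c) 13.6 g

Moles of HCl = 85.32 g ÷ 36.46 g/mol = 2.3401 mol
Moles of NaOH = 107.2 g ÷ 40.0 g/mol = 2.68 mol
Moles ÷ coefficient: HCl: 2.3401/1 = 2.34, NaOH: 2.68/1 = 2.68
(a) HCl has the smaller value, so HCl is the limiting reagent.
(b) Moles of NaCl = 2.3401 mol HCl × (1/1) = 2.3401 mol; mass = 2.3401 mol × 58.44 g/mol = 136.8 g
(c) NaOH consumed = 2.3401 × (1/1) = 2.3401 mol; remaining = 2.68 − 2.3401 = 0.339901 mol; mass = 0.339901 mol × 40.0 g/mol = 13.6 g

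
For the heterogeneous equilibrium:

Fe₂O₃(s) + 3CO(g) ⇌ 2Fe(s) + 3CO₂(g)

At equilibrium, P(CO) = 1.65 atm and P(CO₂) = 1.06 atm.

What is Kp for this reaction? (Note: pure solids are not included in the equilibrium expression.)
K_p = 0.265

Solids (Fe₂O₃, Fe) are excluded.
Kp = P(CO₂)³/P(CO)³ = (1.06)³/(1.65)³ = 1.191/4.492 = 0.265.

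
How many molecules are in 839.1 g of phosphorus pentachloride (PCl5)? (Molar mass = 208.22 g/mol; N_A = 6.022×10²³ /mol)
Moles = 839.1 g ÷ 208.22 g/mol = 4.02987 mol
Molecules = 4.02987 mol × 6.022×10²³ /mol = 2.427e+24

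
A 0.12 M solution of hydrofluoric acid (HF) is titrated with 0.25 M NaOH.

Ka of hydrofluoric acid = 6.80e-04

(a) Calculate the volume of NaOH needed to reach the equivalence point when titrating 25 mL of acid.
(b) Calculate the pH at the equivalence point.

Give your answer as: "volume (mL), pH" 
V = 12.0 mL, pH = 8.04

(a) At equivalence: moles acid = moles base.
moles acid = 0.12 × 0.025 = 0.003 mol; V_NaOH = 0.003/0.25 = 0.012 L = 12.0 mL.
(b) At equivalence, all acid → conjugate base A⁻ at [A⁻] = 0.003/0.037 = 0.08108 M.
Kb = Kw/Ka = 1.0e-14/6.80e-04 = 1.471e-11; [OH⁻] = √(Kb·[A⁻]) = 1.092e-06; pOH = 5.96; pH = 14 − pOH = 8.04.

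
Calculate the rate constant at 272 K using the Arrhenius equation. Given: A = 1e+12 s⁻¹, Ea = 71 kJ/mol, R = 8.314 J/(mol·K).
2.32e-02 s⁻¹

k = A·exp(-Ea/(R·T)) = 1e+12·exp(-71000/(8.314·272)) = 1e+12·exp(-31.3964) = 1e+12·2.3160e-14 = 2.32e-02 s⁻¹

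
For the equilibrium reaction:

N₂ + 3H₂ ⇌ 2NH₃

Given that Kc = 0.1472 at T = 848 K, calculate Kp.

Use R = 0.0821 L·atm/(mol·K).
K_p = 3.04e-05

Δn = (moles gaseous products) − (moles gaseous reactants) = -2
T = 848 K; RT = 0.0821 × 848 = 69.6208
Kp = Kc·(RT)^Δn = 0.1472 × (69.6208)^-2 = 0.1472 × 0.000206311 = 3.04e-05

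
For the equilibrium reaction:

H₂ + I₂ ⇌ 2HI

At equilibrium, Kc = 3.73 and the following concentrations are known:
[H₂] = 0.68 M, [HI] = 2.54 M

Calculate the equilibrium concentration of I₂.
[I₂] = 2.5436 M

Kc = ([HI]^2) / ([H₂] × [I₂]) = 3.73
[I₂]^1 = (product terms)/(Kc · other reactant terms) = 6.4516 / (3.73 · 0.68) = 2.5436
[I₂] = 2.5436 M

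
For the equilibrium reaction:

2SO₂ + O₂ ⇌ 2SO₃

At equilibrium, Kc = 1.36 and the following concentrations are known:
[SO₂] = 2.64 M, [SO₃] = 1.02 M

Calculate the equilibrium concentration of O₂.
[O₂] = 0.1098 M

Kc = ([SO₃]^2) / ([SO₂]^2 × [O₂]) = 1.36
[O₂]^1 = (product terms)/(Kc · other reactant terms) = 1.0404 / (1.36 · 6.9696) = 0.10976
[O₂] = 0.1098 M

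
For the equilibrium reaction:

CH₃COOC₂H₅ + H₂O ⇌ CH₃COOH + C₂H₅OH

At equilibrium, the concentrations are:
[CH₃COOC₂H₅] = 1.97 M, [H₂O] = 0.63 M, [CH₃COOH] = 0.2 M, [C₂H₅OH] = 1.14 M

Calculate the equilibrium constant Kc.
K_c = 0.1837

Kc = ([CH₃COOH] × [C₂H₅OH]) / ([CH₃COOC₂H₅] × [H₂O])
   = ((0.2)·(1.14)) / ((1.97)·(0.63))
   = 0.228 / 1.2411 = 0.1837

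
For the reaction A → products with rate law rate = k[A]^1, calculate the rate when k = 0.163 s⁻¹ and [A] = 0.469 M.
0.07645 M/s

rate = k·[A]^1 = 0.163·(0.469)^1 = 0.163·0.469 = 0.07645 M/s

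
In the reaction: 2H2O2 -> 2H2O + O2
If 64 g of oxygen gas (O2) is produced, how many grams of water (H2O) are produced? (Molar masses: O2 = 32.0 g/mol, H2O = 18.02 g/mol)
Moles of O2 = 64 g ÷ 32.0 g/mol = 2 mol
Mole ratio: 2 mol H2O / 1 mol O2
Moles of H2O = 2 × (2/1) = 4 mol
Mass of H2O = 4 mol × 18.02 g/mol = 72.08 g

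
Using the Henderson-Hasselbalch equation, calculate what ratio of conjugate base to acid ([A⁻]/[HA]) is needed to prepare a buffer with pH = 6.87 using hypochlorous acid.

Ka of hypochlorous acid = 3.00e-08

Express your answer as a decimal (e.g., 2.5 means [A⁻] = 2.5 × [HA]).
[A⁻]/[HA] = 0.222

pKa = −log(3.00e-08) = 7.5229. pH = pKa + log([A⁻]/[HA]). 6.87 = 7.5229 + log(ratio). log(ratio) = 6.87 − 7.5229 = -0.6529. ratio = 10^(-0.6529) = 0.222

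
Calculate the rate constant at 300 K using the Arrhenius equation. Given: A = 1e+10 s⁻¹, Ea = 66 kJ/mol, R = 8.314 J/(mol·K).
3.22e-02 s⁻¹

k = A·exp(-Ea/(R·T)) = 1e+10·exp(-66000/(8.314·300)) = 1e+10·exp(-26.4614) = 1e+10·3.2208e-12 = 3.22e-02 s⁻¹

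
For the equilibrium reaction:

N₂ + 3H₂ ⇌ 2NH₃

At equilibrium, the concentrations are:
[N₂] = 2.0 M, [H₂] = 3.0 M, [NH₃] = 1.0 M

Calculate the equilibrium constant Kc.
K_c = 0.0185

Kc = ([NH₃]^2) / ([N₂] × [H₂]^3)
   = ((1.0)^2) / ((2.0)·(3.0)^3)
   = 1 / 54 = 0.0185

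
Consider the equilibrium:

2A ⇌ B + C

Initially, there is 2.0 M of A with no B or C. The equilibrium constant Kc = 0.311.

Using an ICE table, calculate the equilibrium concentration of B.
[B] = 0.527 M

ICE: [A] = 2.0 − 2x, [B] = [C] = x.
Kc = x²/(2.0 − 2x)² = 0.311 ⇒ √Kc = x/(2.0 − 2x).
x = √0.311·2.0/(1 + 2√0.311) = 0.55767·2.0/2.1153 = 0.52726.
[B] = x = 0.527 M.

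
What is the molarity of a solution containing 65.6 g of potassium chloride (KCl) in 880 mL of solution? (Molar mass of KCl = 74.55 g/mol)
Moles of KCl = 65.6 g ÷ 74.55 g/mol = 0.879946 mol
Volume = 880 mL = 0.88 L
Molarity = 0.879946 mol ÷ 0.88 L = 0.9999 M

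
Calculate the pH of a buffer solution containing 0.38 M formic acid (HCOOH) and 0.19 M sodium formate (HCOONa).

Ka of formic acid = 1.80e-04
pH = 3.44

pKa = -log(1.80e-04) = 3.74. pH = pKa + log([A⁻]/[HA]) = 3.74 + log(0.19/0.38)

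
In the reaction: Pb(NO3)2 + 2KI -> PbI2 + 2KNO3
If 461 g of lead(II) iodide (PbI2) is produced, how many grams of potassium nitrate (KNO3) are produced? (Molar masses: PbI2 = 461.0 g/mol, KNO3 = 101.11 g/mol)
Moles of PbI2 = 461 g ÷ 461.0 g/mol = 1 mol
Mole ratio: 2 mol KNO3 / 1 mol PbI2
Moles of KNO3 = 1 × (2/1) = 2 mol
Mass of KNO3 = 2 mol × 101.11 g/mol = 202.2 g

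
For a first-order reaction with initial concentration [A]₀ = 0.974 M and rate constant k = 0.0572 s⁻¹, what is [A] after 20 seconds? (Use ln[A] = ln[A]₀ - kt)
0.3103 M

ln[A] = ln[A]₀ - k·t = ln(0.974) - (0.0572)·(20) = -0.0263 - 1.1440 = -1.1703
[A] = e^(-1.1703) = 0.3103 M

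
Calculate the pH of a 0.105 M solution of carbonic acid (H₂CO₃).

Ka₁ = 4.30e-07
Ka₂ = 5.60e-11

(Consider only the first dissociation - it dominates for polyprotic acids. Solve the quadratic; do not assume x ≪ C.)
pH = 3.67

x² + Ka₁·x − Ka₁·C = 0 with Ka₁ = 4.30e-07, C = 0.105.
x = (−Ka₁ + √(Ka₁² + 4·Ka₁·C))/2 = 2.1227e-04 M, so pH = 3.67.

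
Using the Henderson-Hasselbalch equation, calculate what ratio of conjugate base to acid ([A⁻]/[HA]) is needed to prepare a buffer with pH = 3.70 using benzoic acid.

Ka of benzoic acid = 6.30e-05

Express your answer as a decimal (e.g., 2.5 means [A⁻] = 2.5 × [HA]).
[A⁻]/[HA] = 0.316

pKa = −log(6.30e-05) = 4.2007. pH = pKa + log([A⁻]/[HA]). 3.70 = 4.2007 + log(ratio). log(ratio) = 3.70 − 4.2007 = -0.5007. ratio = 10^(-0.5007) = 0.316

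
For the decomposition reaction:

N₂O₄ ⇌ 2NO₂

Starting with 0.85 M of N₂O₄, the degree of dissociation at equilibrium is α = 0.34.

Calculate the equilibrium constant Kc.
K_c = 0.5955

x = α·[A]₀ = 0.34 × 0.85 = 0.289 M dissociated.
At eq: [N₂O₄] = 0.85 − 0.289 = 0.561 M; [NO₂] = 2x = 0.578 M.
Kc = [NO₂]²/[N₂O₄] = (0.578)²/0.561 = 0.5955.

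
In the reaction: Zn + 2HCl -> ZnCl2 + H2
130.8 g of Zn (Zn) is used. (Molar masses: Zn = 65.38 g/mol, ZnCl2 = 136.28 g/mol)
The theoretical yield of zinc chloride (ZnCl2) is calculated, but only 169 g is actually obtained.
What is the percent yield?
Moles of Zn = 130.8 g ÷ 65.38 g/mol = 2.00061 mol
Mole ratio: 1 mol ZnCl2 / 1 mol Zn
Moles of ZnCl2 = 2.00061 × (1/1) = 2.00061 mol
Theoretical yield = 2.00061 mol × 136.28 g/mol = 272.64 g
Actual yield = 169 g
Percent yield = (169 / 272.64) × 100% = 62.0%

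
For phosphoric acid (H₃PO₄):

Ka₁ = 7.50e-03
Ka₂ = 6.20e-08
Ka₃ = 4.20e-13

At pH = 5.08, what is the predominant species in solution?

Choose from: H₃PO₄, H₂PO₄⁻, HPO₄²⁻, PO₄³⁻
H₂PO₄⁻

pKa1 = 2.12, pKa2 = 7.21, pKa3 = 12.38. Each pKa is the crossover between adjacent species; pH = 5.08 lies in the region where H₂PO₄⁻ predominates.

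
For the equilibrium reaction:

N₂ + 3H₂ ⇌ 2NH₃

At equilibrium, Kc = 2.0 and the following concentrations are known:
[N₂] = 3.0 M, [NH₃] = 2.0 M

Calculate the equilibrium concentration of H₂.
[H₂] = 0.8736 M

Kc = ([NH₃]^2) / ([N₂] × [H₂]^3) = 2.0
[H₂]^3 = (product terms)/(Kc · other reactant terms) = 4 / (2.0 · 3) = 0.66667
[H₂] = (0.66667)^(1/3) = 0.8736 M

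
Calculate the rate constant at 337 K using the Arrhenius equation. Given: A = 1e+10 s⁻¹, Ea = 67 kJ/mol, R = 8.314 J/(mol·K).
4.12e-01 s⁻¹

k = A·exp(-Ea/(R·T)) = 1e+10·exp(-67000/(8.314·337)) = 1e+10·exp(-23.9130) = 1e+10·4.1181e-11 = 4.12e-01 s⁻¹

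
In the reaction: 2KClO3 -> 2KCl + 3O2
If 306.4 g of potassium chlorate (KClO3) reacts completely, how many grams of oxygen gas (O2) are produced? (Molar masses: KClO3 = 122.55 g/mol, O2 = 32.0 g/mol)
Moles of KClO3 = 306.4 g ÷ 122.55 g/mol = 2.5002 mol
Mole ratio: 3 mol O2 / 2 mol KClO3
Moles of O2 = 2.5002 × (3/2) = 3.75031 mol
Mass of O2 = 3.75031 mol × 32.0 g/mol = 120 g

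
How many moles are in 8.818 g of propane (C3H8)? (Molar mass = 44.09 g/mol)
Moles = 8.818 g ÷ 44.09 g/mol = 0.2 mol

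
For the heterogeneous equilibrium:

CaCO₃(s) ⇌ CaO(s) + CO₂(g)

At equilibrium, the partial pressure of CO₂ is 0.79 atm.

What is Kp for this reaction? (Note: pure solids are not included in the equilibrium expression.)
K_p = 0.79

Solids (CaCO₃, CaO) have activity 1 and are excluded.
Kp = P(CO₂) = 0.79.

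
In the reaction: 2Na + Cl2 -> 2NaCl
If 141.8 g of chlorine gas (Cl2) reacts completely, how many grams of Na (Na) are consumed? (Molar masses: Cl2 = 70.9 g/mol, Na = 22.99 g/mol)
Moles of Cl2 = 141.8 g ÷ 70.9 g/mol = 2 mol
Mole ratio: 2 mol Na / 1 mol Cl2
Moles of Na = 2 × (2/1) = 4 mol
Mass of Na = 4 mol × 22.99 g/mol = 91.96 g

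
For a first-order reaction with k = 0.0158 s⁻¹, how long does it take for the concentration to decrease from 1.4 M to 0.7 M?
43.87 s

From ln[A] = ln[A]₀ - k·t: t = ln([A]₀/[A])/k = ln(1.4/0.7)/0.0158 = ln(2.0000)/0.0158 = 0.6931/0.0158 = 43.87 s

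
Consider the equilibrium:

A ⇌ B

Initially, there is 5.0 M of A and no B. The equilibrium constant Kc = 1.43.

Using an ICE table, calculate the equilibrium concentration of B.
[B] = 2.942 M

ICE: [A] = 5.0 − x, [B] = x.
Kc = x/(5.0 − x) = 1.43 ⇒ x = 1.43·5.0/(1 + 1.43) = 7.15/2.43 = 2.942.
[B] = x = 2.942 M.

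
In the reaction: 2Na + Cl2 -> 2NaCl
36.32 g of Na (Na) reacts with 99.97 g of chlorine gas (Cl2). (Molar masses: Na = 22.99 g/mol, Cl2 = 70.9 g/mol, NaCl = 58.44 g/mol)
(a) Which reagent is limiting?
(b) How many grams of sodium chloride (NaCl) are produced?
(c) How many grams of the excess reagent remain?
(a) Na, (b) 92.32 g, (c) 43.97 g

Moles of Na = 36.32 g ÷ 22.99 g/mol = 1.57982 mol
Moles of Cl2 = 99.97 g ÷ 70.9 g/mol = 1.41001 mol
Moles ÷ coefficient: Na: 1.57982/2 = 0.7899, Cl2: 1.41001/1 = 1.41
(a) Na has the smaller value, so Na is the limiting reagent.
(b) Moles of NaCl = 1.57982 mol Na × (2/2) = 1.57982 mol; mass = 1.57982 mol × 58.44 g/mol = 92.32 g
(c) Cl2 consumed = 1.57982 × (1/2) = 0.789909 mol; remaining = 1.41001 − 0.789909 = 0.620105 mol; mass = 0.620105 mol × 70.9 g/mol = 43.97 g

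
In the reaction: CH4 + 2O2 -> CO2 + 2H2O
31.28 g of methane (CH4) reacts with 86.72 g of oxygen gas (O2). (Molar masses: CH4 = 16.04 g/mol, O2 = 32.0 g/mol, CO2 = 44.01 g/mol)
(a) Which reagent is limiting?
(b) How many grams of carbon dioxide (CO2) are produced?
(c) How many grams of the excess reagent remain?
(a) O2, (b) 59.63 g, (c) 9.546 g

Moles of CH4 = 31.28 g ÷ 16.04 g/mol = 1.95012 mol
Moles of O2 = 86.72 g ÷ 32.0 g/mol = 2.71 mol
Moles ÷ coefficient: CH4: 1.95012/1 = 1.95, O2: 2.71/2 = 1.355
(a) O2 has the smaller value, so O2 is the limiting reagent.
(b) Moles of CO2 = 2.71 mol O2 × (1/2) = 1.355 mol; mass = 1.355 mol × 44.01 g/mol = 59.63 g
(c) CH4 consumed = 2.71 × (1/2) = 1.355 mol; remaining = 1.95012 − 1.355 = 0.595125 mol; mass = 0.595125 mol × 16.04 g/mol = 9.546 g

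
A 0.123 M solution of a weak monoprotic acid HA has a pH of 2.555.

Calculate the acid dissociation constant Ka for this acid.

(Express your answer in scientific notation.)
K_a = 6.46e-05

[H⁺] = 10^(−pH) = 10^(−2.555) = 2.786e-03 M. For HA ⇌ H⁺ + A⁻, Ka = x²/(C − x) = (2.786e-03)²/(0.123 − 2.786e-03) = 6.46e-05.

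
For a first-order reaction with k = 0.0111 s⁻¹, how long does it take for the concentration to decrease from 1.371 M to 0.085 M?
250.51 s

From ln[A] = ln[A]₀ - k·t: t = ln([A]₀/[A])/k = ln(1.371/0.085)/0.0111 = ln(16.1294)/0.0111 = 2.7806/0.0111 = 250.51 s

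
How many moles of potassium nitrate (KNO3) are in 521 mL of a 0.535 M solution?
Moles = Molarity × Volume (L)
Moles = 0.535 M × 0.521 L = 0.2787 mol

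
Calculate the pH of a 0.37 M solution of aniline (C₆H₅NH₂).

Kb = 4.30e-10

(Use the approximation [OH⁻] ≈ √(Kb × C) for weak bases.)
pH = 9.10

[OH⁻] = √(Kb × C) = √(4.30e-10 × 0.37) = 1.2613e-05. pOH = 4.90, pH = 14 - pOH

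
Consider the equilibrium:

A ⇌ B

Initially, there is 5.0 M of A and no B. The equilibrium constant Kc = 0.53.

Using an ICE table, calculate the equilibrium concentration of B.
[B] = 1.732 M

ICE: [A] = 5.0 − x, [B] = x.
Kc = x/(5.0 − x) = 0.53 ⇒ x = 0.53·5.0/(1 + 0.53) = 2.65/1.53 = 1.732.
[B] = x = 1.732 M.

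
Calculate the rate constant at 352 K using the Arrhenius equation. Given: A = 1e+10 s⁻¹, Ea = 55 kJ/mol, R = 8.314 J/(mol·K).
6.89e+01 s⁻¹

k = A·exp(-Ea/(R·T)) = 1e+10·exp(-55000/(8.314·352)) = 1e+10·exp(-18.7936) = 1e+10·6.8872e-09 = 6.89e+01 s⁻¹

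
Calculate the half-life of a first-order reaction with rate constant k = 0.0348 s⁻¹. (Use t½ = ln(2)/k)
19.92 s

t½ = ln(2)/k = 0.6931/0.0348 = 19.92 s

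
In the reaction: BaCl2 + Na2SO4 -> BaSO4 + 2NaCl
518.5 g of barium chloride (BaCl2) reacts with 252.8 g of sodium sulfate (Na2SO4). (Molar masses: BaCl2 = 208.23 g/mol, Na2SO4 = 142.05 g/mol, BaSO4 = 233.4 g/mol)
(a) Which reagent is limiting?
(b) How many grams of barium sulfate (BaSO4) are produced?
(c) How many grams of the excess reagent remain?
(a) Na2SO4, (b) 415.4 g, (c) 147.9 g

Moles of BaCl2 = 518.5 g ÷ 208.23 g/mol = 2.49004 mol
Moles of Na2SO4 = 252.8 g ÷ 142.05 g/mol = 1.77966 mol
Moles ÷ coefficient: BaCl2: 2.49004/1 = 2.49, Na2SO4: 1.77966/1 = 1.78
(a) Na2SO4 has the smaller value, so Na2SO4 is the limiting reagent.
(b) Moles of BaSO4 = 1.77966 mol Na2SO4 × (1/1) = 1.77966 mol; mass = 1.77966 mol × 233.4 g/mol = 415.4 g
(c) BaCl2 consumed = 1.77966 × (1/1) = 1.77966 mol; remaining = 2.49004 − 1.77966 = 0.71038 mol; mass = 0.71038 mol × 208.23 g/mol = 147.9 g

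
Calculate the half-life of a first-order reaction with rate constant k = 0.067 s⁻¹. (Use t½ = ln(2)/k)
10.35 s

t½ = ln(2)/k = 0.6931/0.067 = 10.35 s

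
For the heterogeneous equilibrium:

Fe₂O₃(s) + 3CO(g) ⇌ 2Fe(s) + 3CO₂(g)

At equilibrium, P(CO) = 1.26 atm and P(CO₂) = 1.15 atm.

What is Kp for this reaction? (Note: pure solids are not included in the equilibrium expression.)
K_p = 0.760

Solids (Fe₂O₃, Fe) are excluded.
Kp = P(CO₂)³/P(CO)³ = (1.15)³/(1.26)³ = 1.521/2 = 0.760.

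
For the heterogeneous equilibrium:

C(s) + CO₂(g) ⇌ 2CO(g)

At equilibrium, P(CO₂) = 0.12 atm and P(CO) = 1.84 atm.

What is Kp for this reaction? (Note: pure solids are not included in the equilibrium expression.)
K_p = 28.213

Solid C is excluded.
Kp = P(CO)²/P(CO₂) = (1.84)²/0.12 = 3.386/0.12 = 28.213.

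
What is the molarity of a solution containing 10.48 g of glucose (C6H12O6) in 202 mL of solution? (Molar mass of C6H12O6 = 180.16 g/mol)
Moles of C6H12O6 = 10.48 g ÷ 180.16 g/mol = 0.0581705 mol
Volume = 202 mL = 0.202 L
Molarity = 0.0581705 mol ÷ 0.202 L = 0.288 M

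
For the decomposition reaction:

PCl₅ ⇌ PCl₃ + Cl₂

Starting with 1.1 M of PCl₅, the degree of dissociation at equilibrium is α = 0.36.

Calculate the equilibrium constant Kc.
K_c = 0.2228

x = α·[A]₀ = 0.36 × 1.1 = 0.396 M dissociated.
At eq: [PCl₅] = 1.1 − 0.396 = 0.704 M; [PCl₃] = [Cl₂] = x = 0.396 M.
Kc = [PCl₃][Cl₂]/[PCl₅] = (0.396)²/0.704 = 0.2228.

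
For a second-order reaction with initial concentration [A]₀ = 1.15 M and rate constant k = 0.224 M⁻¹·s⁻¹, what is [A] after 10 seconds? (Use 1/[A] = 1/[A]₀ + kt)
0.3216 M

1/[A] = 1/[A]₀ + k·t = 1/1.15 + (0.224)·(10) = 0.8696 + 2.2400 = 3.1096
[A] = 1/3.1096 = 0.3216 M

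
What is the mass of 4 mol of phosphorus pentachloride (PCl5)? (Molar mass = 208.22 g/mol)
Mass = 4 mol × 208.22 g/mol = 832.9 g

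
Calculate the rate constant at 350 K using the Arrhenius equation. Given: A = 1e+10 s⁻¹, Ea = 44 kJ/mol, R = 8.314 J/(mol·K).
2.71e+03 s⁻¹

k = A·exp(-Ea/(R·T)) = 1e+10·exp(-44000/(8.314·350)) = 1e+10·exp(-15.1208) = 1e+10·2.7110e-07 = 2.71e+03 s⁻¹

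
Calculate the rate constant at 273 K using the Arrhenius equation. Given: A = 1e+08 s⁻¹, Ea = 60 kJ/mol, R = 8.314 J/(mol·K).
3.31e-04 s⁻¹

k = A·exp(-Ea/(R·T)) = 1e+08·exp(-60000/(8.314·273)) = 1e+08·exp(-26.4350) = 1e+08·3.3071e-12 = 3.31e-04 s⁻¹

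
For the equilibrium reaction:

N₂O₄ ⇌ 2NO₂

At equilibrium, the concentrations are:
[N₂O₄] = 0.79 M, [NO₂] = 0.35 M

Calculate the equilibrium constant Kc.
K_c = 0.1551

Kc = ([NO₂]^2) / ([N₂O₄])
   = ((0.35)^2) / ((0.79))
   = 0.1225 / 0.79 = 0.1551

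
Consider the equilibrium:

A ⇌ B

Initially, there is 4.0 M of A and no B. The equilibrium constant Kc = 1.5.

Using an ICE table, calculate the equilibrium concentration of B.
[B] = 2.400 M

ICE: [A] = 4.0 − x, [B] = x.
Kc = x/(4.0 − x) = 1.5 ⇒ x = 1.5·4.0/(1 + 1.5) = 6/2.5 = 2.4.
[B] = x = 2.400 M.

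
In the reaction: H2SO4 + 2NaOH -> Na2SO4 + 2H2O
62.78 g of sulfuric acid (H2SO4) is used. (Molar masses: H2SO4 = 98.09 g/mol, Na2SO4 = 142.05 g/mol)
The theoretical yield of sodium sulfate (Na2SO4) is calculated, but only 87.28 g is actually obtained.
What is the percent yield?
Moles of H2SO4 = 62.78 g ÷ 98.09 g/mol = 0.640024 mol
Mole ratio: 1 mol Na2SO4 / 1 mol H2SO4
Moles of Na2SO4 = 0.640024 × (1/1) = 0.640024 mol
Theoretical yield = 0.640024 mol × 142.05 g/mol = 90.915 g
Actual yield = 87.28 g
Percent yield = (87.28 / 90.915) × 100% = 96.0%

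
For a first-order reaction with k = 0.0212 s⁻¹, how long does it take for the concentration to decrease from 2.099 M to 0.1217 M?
134.32 s

From ln[A] = ln[A]₀ - k·t: t = ln([A]₀/[A])/k = ln(2.099/0.1217)/0.0212 = ln(17.2473)/0.0212 = 2.8477/0.0212 = 134.32 s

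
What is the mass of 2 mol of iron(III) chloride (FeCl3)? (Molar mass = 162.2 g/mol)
Mass = 2 mol × 162.2 g/mol = 324.4 g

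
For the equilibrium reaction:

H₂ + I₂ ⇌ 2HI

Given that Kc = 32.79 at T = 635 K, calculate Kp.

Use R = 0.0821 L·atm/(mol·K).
K_p = 32.7900

Δn = (moles gaseous products) − (moles gaseous reactants) = 0
T = 635 K; RT = 0.0821 × 635 = 52.1335
Kp = Kc·(RT)^Δn = 32.79 × (52.1335)^0 = 32.79 × 1 = 32.7900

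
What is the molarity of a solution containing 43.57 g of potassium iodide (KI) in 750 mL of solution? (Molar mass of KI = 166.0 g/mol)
Moles of KI = 43.57 g ÷ 166.0 g/mol = 0.26247 mol
Volume = 750 mL = 0.75 L
Molarity = 0.26247 mol ÷ 0.75 L = 0.35 M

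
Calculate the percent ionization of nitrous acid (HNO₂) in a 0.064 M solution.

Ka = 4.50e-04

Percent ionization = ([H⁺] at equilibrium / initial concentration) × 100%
Percent ionization = 8.04%

Let x = [H⁺]. Ka = x²/(C - x) ⇒ x² + (4.50e-04)x - (4.50e-04)(0.064) = 0. x = 5.1463e-03. Percent = (5.1463e-03/0.064) × 100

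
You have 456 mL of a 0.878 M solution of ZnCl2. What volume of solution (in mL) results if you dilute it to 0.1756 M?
Using M₁V₁ = M₂V₂:
0.878 × 456 = 0.1756 × V₂
V₂ = (0.878 × 456) / 0.1756 = 2280 mL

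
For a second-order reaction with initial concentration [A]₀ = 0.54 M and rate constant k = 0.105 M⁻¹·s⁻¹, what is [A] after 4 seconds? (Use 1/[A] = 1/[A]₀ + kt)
0.4402 M

1/[A] = 1/[A]₀ + k·t = 1/0.54 + (0.105)·(4) = 1.8519 + 0.4200 = 2.2719
[A] = 1/2.2719 = 0.4402 M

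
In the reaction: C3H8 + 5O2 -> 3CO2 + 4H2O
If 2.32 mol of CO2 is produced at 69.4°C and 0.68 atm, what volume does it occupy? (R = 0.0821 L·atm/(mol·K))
T = 69.4°C + 273.15 = 342.55 K
V = nRT/P = (2.32 × 0.0821 × 342.55) / 0.68
V = 95.95 L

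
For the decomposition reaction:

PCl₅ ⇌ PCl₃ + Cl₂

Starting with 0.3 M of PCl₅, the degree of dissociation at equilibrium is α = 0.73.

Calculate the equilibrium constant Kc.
K_c = 0.5921

x = α·[A]₀ = 0.73 × 0.3 = 0.219 M dissociated.
At eq: [PCl₅] = 0.3 − 0.219 = 0.081 M; [PCl₃] = [Cl₂] = x = 0.219 M.
Kc = [PCl₃][Cl₂]/[PCl₅] = (0.219)²/0.081 = 0.5921.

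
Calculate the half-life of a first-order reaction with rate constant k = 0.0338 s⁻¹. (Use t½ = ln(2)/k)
20.51 s

t½ = ln(2)/k = 0.6931/0.0338 = 20.51 s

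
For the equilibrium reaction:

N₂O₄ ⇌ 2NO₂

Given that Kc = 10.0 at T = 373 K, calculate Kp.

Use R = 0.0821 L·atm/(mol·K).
K_p = 306.2330

Δn = (moles gaseous products) − (moles gaseous reactants) = 1
T = 373 K; RT = 0.0821 × 373 = 30.6233
Kp = Kc·(RT)^Δn = 10.0 × (30.6233)^1 = 10.0 × 30.6233 = 306.2330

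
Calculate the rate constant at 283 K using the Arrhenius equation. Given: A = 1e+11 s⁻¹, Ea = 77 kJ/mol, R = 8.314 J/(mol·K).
6.13e-04 s⁻¹

k = A·exp(-Ea/(R·T)) = 1e+11·exp(-77000/(8.314·283)) = 1e+11·exp(-32.7261) = 1e+11·6.1268e-15 = 6.13e-04 s⁻¹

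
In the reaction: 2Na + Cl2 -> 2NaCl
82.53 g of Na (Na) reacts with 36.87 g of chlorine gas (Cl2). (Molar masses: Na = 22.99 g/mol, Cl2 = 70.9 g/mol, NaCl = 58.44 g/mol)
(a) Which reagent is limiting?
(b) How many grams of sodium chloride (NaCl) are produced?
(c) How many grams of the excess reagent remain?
(a) Cl2, (b) 60.78 g, (c) 58.62 g

Moles of Na = 82.53 g ÷ 22.99 g/mol = 3.58982 mol
Moles of Cl2 = 36.87 g ÷ 70.9 g/mol = 0.520028 mol
Moles ÷ coefficient: Na: 3.58982/2 = 1.795, Cl2: 0.520028/1 = 0.52
(a) Cl2 has the smaller value, so Cl2 is the limiting reagent.
(b) Moles of NaCl = 0.520028 mol Cl2 × (2/1) = 1.04006 mol; mass = 1.04006 mol × 58.44 g/mol = 60.78 g
(c) Na consumed = 0.520028 × (2/1) = 1.04006 mol; remaining = 3.58982 − 1.04006 = 2.54977 mol; mass = 2.54977 mol × 22.99 g/mol = 58.62 g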